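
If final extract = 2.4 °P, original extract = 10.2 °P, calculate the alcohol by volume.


SG = 259/(259 − P);  ABV = (OG − FG)·131.25
OG = 259/(259 − 10.2) = 1.0410
FG = 259/(259 − 2.4) = 1.0094
ABV = (1.0410 − 1.0094)·131.25

4.1532 % ABV


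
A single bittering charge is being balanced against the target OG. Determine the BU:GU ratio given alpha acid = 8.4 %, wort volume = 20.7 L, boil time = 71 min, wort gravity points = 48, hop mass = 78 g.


U = 1.65·0.000125^(GP/1000)·(1−e^(−0.04t))/4.15;  IBU = (α/100)·m·U·1000/V;  BU:GU = IBU/GP
U = 1.65·0.000125^(48/1000)·(1−e^(−0.04·71))/4.15 = 0.2432
IBU = (8.4/100)·78·0.2432·1000/20.7 = 76.9743
BU:GU = 76.9743/48

1.6036


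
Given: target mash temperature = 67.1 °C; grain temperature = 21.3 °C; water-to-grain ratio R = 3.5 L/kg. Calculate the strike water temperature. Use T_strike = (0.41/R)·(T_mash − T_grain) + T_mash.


T_strike = (0.41/3.5)·(67.1 − 21.3) + 67.1

72.4651 °C


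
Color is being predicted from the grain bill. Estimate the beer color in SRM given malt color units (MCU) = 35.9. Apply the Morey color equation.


SRM = 1.4922 · MCU^0.6859
SRM = 1.4922 · 35.9^0.6859

17.3967 SRM


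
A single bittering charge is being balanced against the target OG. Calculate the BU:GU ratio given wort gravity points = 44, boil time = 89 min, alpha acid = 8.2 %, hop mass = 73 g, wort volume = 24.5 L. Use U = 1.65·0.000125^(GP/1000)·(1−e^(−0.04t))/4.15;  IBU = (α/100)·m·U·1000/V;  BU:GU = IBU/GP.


U = 1.65·0.000125^(44/1000)·(1−e^(−0.04·89))/4.15 = 0.2601
IBU = (8.2/100)·73·0.2601·1000/24.5 = 63.5537
BU:GU = 63.5537/44

1.4444


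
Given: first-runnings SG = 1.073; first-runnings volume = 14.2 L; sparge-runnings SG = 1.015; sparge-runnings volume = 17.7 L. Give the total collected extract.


total = Σ (SG_i − 1)·1000·V_i
first = (1.073 − 1)·1000·14.2 = 1036.6000
sparge = (1.015 − 1)·1000·17.7 = 265.5000
total = 1036.6000 + 265.5000

1302.1000 gravity·L


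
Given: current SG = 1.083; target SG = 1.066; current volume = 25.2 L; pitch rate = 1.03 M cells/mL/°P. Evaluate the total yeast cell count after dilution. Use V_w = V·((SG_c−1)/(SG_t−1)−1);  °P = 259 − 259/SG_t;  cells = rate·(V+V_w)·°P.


V_w = 25.2·((1.083−1)/(1.066−1)−1) = 6.4909
V_final = 25.2 + 6.4909 = 31.6909
°P = 259 − 259/1.066 = 16.0356
cells = 1.03·31.6909·16.0356

523.4298 billion cells


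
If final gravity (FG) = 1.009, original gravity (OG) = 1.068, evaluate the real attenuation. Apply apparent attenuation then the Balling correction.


AA = (OG−FG)/(OG−1)·100;  RA = AA·0.8192
AA = (1.068 − 1.009)/(1.068 − 1)·100 = 86.7647
RA = 86.7647·0.8192

71.0776 %


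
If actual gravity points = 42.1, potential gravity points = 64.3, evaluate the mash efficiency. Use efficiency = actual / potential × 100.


efficiency = 42.1 / 64.3 × 100

65.4743 %


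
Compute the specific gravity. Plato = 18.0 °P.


SG = 259/(259 − P)
SG = 259/(259 − 18.0)

1.0747


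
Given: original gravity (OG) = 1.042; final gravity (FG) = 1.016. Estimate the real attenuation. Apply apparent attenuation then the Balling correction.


AA = (OG−FG)/(OG−1)·100;  RA = AA·0.8192
AA = (1.042 − 1.016)/(1.042 − 1)·100 = 61.9048
RA = 61.9048·0.8192

50.7124 %


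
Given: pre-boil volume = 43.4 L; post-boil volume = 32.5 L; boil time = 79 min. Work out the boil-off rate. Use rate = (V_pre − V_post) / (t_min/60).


rate = (43.4 − 32.5) / (79/60)

8.2785 L/hr


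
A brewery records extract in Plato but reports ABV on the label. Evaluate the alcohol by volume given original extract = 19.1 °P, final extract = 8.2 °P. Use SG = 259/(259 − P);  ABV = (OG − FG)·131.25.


OG = 259/(259 − 19.1) = 1.0796
FG = 259/(259 − 8.2) = 1.0327
ABV = (1.0796 − 1.0327)·131.25

6.1584 % ABV


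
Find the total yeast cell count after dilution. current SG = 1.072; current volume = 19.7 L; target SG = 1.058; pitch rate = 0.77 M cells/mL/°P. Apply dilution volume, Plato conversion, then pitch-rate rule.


V_w = V·((SG_c−1)/(SG_t−1)−1);  °P = 259 − 259/SG_t;  cells = rate·(V+V_w)·°P
V_w = 19.7·((1.072−1)/(1.058−1)−1) = 4.7552
V_final = 19.7 + 4.7552 = 24.4552
°P = 259 − 259/1.058 = 14.1985
cells = 0.77·24.4552·14.1985

267.3644 billion cells


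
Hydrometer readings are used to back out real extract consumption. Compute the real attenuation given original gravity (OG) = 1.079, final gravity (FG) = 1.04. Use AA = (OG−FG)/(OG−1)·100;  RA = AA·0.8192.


AA = (1.079 − 1.04)/(1.079 − 1)·100 = 49.3671
RA = 49.3671·0.8192

40.4415 %


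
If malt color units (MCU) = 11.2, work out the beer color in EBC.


SRM = 1.4922·MCU^0.6859;  EBC = SRM·1.97
SRM = 1.4922·11.2^0.6859 = 7.8250
EBC = 7.8250·1.97

15.4153 EBC


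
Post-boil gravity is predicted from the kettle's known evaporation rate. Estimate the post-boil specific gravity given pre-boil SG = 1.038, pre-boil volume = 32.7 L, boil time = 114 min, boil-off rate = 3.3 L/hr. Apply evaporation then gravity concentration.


V_post = V_pre − rate·(t/60);  SG_post = 1 + (SG_pre−1)·V_pre/V_post
V_post = 32.7 − 3.3·(114/60) = 26.4300
SG_post = 1 + (1.038 − 1)·32.7/26.4300

1.0470


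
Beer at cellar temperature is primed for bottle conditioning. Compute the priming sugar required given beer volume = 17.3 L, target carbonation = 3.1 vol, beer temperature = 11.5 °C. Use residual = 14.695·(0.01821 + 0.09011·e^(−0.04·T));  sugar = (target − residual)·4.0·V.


residual = 14.695·(0.01821 + 0.09011·e^(−0.04·11.5)) = 1.1035
sugar = (3.1 − 1.1035)·4.0·17.3

138.1564 g


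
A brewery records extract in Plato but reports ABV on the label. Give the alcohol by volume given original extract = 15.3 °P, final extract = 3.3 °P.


SG = 259/(259 − P);  ABV = (OG − FG)·131.25
OG = 259/(259 − 15.3) = 1.0628
FG = 259/(259 − 3.3) = 1.0129
ABV = (1.0628 − 1.0129)·131.25

6.5463 % ABV


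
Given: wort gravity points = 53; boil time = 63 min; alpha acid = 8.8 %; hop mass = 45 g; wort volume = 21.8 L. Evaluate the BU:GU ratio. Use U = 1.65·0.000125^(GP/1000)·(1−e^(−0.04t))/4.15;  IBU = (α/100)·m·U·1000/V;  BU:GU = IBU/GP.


U = 1.65·0.000125^(53/1000)·(1−e^(−0.04·63))/4.15 = 0.2271
IBU = (8.8/100)·45·0.2271·1000/21.8 = 41.2460
BU:GU = 41.2460/53

0.7782


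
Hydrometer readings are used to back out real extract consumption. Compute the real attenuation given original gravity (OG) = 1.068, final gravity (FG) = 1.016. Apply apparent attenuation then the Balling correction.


AA = (OG−FG)/(OG−1)·100;  RA = AA·0.8192
AA = (1.068 − 1.016)/(1.068 − 1)·100 = 76.4706
RA = 76.4706·0.8192

62.6447 %


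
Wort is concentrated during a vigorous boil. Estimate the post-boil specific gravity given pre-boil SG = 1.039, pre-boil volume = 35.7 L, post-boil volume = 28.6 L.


SG_post = 1 + (SG_pre − 1)·V_pre/V_post
pts_pre = (1.039 − 1)·1000 = 39.0000
pts_post = 39.0000·35.7/28.6 = 48.6818
SG_post = 1 + 48.6818/1000

1.0487


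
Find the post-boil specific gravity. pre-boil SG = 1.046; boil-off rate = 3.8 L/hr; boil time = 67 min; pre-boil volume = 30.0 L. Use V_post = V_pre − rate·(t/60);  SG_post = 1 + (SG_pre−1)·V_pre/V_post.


V_post = 30.0 − 3.8·(67/60) = 25.7567
SG_post = 1 + (1.046 − 1)·30.0/25.7567

1.0536


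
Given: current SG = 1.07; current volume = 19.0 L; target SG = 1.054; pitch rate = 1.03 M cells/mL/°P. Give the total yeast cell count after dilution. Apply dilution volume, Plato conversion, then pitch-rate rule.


V_w = V·((SG_c−1)/(SG_t−1)−1);  °P = 259 − 259/SG_t;  cells = rate·(V+V_w)·°P
V_w = 19.0·((1.07−1)/(1.054−1)−1) = 5.6296
V_final = 19.0 + 5.6296 = 24.6296
°P = 259 − 259/1.054 = 13.2694
cells = 1.03·24.6296·13.2694

336.6263 billion cells


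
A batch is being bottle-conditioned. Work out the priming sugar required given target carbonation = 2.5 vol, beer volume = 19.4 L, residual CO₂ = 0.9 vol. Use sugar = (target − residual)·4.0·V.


sugar = (2.5 − 0.9)·4.0·19.4

124.1600 g


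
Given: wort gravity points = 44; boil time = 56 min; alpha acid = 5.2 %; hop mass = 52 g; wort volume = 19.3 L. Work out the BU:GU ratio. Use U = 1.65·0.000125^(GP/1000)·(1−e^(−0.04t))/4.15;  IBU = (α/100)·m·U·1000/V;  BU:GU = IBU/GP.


U = 1.65·0.000125^(44/1000)·(1−e^(−0.04·56))/4.15 = 0.2392
IBU = (5.2/100)·52·0.2392·1000/19.3 = 33.5169
BU:GU = 33.5169/44

0.7617


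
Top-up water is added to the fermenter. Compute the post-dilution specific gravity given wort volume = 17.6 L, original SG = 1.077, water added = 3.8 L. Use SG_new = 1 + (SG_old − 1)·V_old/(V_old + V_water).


pts = (1.077 − 1)·1000·17.6/(17.6 + 3.8) = 63.3271
SG_new = 1 + 63.3271/1000

1.0633


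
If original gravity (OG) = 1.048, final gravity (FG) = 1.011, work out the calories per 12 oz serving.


ABW = (OG−FG)·131.25·0.79/FG;  °P = 259 − 259/SG (for OG→OE and FG→AE);  RE = 0.1808·OE + 0.8192·AE;  Cal = (6.9·ABW + 4·(RE−0.1))·FG·3.55
ABW = (1.048 − 1.011)·131.25·0.79/1.011 = 3.7947
OE = 259 − 259/1.048 = 11.8626 °P
AE = 259 − 259/1.011 = 2.8180 °P
RE = 0.1808·11.8626 + 0.8192·2.8180 = 4.4533 °P
Cal = (6.9·3.7947 + 4·(4.4533−0.1))·1.011·3.55

156.4699 kcal


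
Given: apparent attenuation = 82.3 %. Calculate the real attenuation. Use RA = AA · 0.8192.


RA = 82.3 · 0.8192

67.4202 %


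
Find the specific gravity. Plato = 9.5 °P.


SG = 259/(259 − P)
SG = 259/(259 − 9.5)

1.0381


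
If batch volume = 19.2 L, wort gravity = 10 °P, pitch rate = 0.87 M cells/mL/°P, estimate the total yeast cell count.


cells (billions) = rate · V_L · °P
cells = 0.87 · 19.2 · 10

167.0400 billion cells


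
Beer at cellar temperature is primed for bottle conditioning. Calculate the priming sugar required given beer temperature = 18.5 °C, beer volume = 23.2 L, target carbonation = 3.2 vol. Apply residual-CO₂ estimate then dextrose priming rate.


residual = 14.695·(0.01821 + 0.09011·e^(−0.04·T));  sugar = (target − residual)·4.0·V
residual = 14.695·(0.01821 + 0.09011·e^(−0.04·18.5)) = 0.8994
sugar = (3.2 − 0.8994)·4.0·23.2

213.4981 g


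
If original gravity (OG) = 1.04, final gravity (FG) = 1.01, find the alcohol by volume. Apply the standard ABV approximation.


ABV = (OG − FG) · 131.25
ABV = (1.04 − 1.01) · 131.25

3.9375 % ABV


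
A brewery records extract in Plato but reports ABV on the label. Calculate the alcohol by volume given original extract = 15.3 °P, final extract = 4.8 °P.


SG = 259/(259 − P);  ABV = (OG − FG)·131.25
OG = 259/(259 − 15.3) = 1.0628
FG = 259/(259 − 4.8) = 1.0189
ABV = (1.0628 − 1.0189)·131.25

5.7618 % ABV


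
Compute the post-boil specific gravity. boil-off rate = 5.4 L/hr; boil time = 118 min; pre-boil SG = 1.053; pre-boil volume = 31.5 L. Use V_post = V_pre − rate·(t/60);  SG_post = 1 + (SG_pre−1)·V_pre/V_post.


V_post = 31.5 − 5.4·(118/60) = 20.8800
SG_post = 1 + (1.053 − 1)·31.5/20.8800

1.0800


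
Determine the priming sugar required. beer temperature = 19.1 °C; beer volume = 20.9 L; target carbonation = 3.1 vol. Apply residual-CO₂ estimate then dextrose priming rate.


residual = 14.695·(0.01821 + 0.09011·e^(−0.04·T));  sugar = (target − residual)·4.0·V
residual = 14.695·(0.01821 + 0.09011·e^(−0.04·19.1)) = 0.8844
sugar = (3.1 − 0.8844)·4.0·20.9

185.2248 g


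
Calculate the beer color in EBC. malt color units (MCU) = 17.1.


SRM = 1.4922·MCU^0.6859;  EBC = SRM·1.97
SRM = 1.4922·17.1^0.6859 = 10.4602
EBC = 10.4602·1.97

20.6066 EBC


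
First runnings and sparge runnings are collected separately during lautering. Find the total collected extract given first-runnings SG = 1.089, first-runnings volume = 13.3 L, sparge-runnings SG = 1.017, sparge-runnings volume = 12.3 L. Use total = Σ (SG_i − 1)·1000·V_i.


first = (1.089 − 1)·1000·13.3 = 1183.7000
sparge = (1.017 − 1)·1000·12.3 = 209.1000
total = 1183.7000 + 209.1000

1392.8000 gravity·L


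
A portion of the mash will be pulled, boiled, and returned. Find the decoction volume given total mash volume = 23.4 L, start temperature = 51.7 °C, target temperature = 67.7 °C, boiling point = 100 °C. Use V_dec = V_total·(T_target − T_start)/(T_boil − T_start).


V_dec = 23.4·(67.7 − 51.7)/(100 − 51.7)

7.7516 L


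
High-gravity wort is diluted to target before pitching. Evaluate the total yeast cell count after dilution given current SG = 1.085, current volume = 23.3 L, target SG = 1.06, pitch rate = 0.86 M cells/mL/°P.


V_w = V·((SG_c−1)/(SG_t−1)−1);  °P = 259 − 259/SG_t;  cells = rate·(V+V_w)·°P
V_w = 23.3·((1.085−1)/(1.06−1)−1) = 9.7083
V_final = 23.3 + 9.7083 = 33.0083
°P = 259 − 259/1.06 = 14.6604
cells = 0.86·33.0083·14.6604

416.1666 billion cells


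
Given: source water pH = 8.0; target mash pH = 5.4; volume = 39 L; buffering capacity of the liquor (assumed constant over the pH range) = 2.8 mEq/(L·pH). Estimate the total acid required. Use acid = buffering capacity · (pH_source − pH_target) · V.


acid = 2.8 · (8.0 − 5.4) · 39

283.9200 mEq


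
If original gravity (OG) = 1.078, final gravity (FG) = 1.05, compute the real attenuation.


AA = (OG−FG)/(OG−1)·100;  RA = AA·0.8192
AA = (1.078 − 1.05)/(1.078 − 1)·100 = 35.8974
RA = 35.8974·0.8192

29.4072 %


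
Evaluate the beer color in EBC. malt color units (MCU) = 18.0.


SRM = 1.4922·MCU^0.6859;  EBC = SRM·1.97
SRM = 1.4922·18.0^0.6859 = 10.8347
EBC = 10.8347·1.97

21.3444 EBC


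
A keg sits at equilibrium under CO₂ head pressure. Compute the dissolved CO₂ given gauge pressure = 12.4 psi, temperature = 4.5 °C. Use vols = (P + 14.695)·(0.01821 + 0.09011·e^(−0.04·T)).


vols = (12.4 + 14.695)·(0.01821 + 0.09011·e^(−0.04·4.5))

2.5327 volumes


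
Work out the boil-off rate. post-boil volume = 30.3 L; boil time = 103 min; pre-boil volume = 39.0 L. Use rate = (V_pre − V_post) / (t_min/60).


rate = (39.0 − 30.3) / (103/60)

5.0680 L/hr


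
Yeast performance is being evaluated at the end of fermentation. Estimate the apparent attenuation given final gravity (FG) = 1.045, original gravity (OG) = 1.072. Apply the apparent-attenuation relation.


AA = (OG − FG)/(OG − 1) · 100
AA = (1.072 − 1.045)/(1.072 − 1) · 100

37.5000 %


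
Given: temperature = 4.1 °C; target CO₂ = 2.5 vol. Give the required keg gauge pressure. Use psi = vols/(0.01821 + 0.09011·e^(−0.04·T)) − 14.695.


psi = 2.5/(0.01821 + 0.09011·e^(−0.04·4.1)) − 14.695

11.7069 psi


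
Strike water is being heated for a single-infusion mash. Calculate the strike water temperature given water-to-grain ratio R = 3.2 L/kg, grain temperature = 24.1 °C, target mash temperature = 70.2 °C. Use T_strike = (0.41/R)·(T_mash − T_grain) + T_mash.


T_strike = (0.41/3.2)·(70.2 − 24.1) + 70.2

76.1066 °C


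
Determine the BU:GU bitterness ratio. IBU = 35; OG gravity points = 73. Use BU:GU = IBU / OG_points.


BU:GU = 35 / 73

0.4795


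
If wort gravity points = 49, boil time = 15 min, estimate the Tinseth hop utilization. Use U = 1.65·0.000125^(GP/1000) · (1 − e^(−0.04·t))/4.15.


bigness = 1.65·0.000125^(49/1000) = 1.0623
boil_factor = (1 − e^(−0.04·15))/4.15 = 0.1087
U = 1.0623 · 0.1087

0.1155


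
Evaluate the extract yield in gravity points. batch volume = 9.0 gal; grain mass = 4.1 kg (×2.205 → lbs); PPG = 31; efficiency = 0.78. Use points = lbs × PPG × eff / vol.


lbs = 4.1 × 2.205 = 9.0405
points = 9.0405 × 31 × 0.78 / 9.0

24.2888 points


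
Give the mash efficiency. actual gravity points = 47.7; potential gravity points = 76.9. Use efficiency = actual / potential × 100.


efficiency = 47.7 / 76.9 × 100

62.0286 %


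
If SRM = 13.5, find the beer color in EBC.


EBC = SRM · 1.97
EBC = 13.5 · 1.97

26.5950 EBC


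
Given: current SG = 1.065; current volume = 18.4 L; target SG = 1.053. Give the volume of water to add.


V_water = V·((SG_curr − 1)/(SG_target − 1) − 1)
V_water = 18.4·((1.065 − 1)/(1.053 − 1) − 1)

4.1660 L


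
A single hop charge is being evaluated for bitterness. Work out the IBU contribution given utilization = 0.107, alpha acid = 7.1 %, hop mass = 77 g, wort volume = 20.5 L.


IBU = (α/100)·mass·U·1000 / V
IBU = (7.1/100)·77·0.107·1000 / 20.5

28.5351 IBU


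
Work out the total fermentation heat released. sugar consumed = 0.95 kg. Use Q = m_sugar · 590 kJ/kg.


Q = 0.95 · 590

560.5000 kJ


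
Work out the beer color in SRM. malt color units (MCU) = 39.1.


SRM = 1.4922 · MCU^0.6859
SRM = 1.4922 · 39.1^0.6859

18.4460 SRM


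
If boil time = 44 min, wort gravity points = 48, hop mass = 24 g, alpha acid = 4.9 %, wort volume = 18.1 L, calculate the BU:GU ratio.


U = 1.65·0.000125^(GP/1000)·(1−e^(−0.04t))/4.15;  IBU = (α/100)·m·U·1000/V;  BU:GU = IBU/GP
U = 1.65·0.000125^(48/1000)·(1−e^(−0.04·44))/4.15 = 0.2138
IBU = (4.9/100)·24·0.2138·1000/18.1 = 13.8939
BU:GU = 13.8939/48

0.2895


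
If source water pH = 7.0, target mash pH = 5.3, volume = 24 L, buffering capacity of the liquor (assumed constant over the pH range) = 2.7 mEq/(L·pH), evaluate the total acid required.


acid = buffering capacity · (pH_source − pH_target) · V
acid = 2.7 · (7.0 − 5.3) · 24

110.1600 mEq


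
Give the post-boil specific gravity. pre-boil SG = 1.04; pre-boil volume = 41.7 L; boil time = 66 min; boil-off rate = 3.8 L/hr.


V_post = V_pre − rate·(t/60);  SG_post = 1 + (SG_pre−1)·V_pre/V_post
V_post = 41.7 − 3.8·(66/60) = 37.5200
SG_post = 1 + (1.04 − 1)·41.7/37.5200

1.0445


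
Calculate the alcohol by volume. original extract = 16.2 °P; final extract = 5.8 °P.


SG = 259/(259 − P);  ABV = (OG − FG)·131.25
OG = 259/(259 − 16.2) = 1.0667
FG = 259/(259 − 5.8) = 1.0229
ABV = (1.0667 − 1.0229)·131.25

5.7507 % ABV


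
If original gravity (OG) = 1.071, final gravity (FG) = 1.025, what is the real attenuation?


AA = (OG−FG)/(OG−1)·100;  RA = AA·0.8192
AA = (1.071 − 1.025)/(1.071 − 1)·100 = 64.7887
RA = 64.7887·0.8192

53.0749 %


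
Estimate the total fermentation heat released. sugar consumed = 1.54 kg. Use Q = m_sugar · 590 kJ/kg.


Q = 1.54 · 590

908.6000 kJ


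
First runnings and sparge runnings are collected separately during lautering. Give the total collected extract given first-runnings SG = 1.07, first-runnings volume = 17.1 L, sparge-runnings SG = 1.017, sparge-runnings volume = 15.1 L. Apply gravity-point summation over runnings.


total = Σ (SG_i − 1)·1000·V_i
first = (1.07 − 1)·1000·17.1 = 1197.0000
sparge = (1.017 − 1)·1000·15.1 = 256.7000
total = 1197.0000 + 256.7000

1453.7000 gravity·L


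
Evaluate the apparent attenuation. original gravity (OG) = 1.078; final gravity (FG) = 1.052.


AA = (OG − FG)/(OG − 1) · 100
AA = (1.078 − 1.052)/(1.078 − 1) · 100

33.3333 %


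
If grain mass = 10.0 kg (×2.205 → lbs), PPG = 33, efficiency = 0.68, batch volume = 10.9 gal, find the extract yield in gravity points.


points = lbs × PPG × eff / vol
lbs = 10.0 × 2.205 = 22.0500
points = 22.0500 × 33 × 0.68 / 10.9

45.3947 points


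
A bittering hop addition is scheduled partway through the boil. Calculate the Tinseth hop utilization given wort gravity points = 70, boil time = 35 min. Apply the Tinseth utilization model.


U = 1.65·0.000125^(GP/1000) · (1 − e^(−0.04·t))/4.15
bigness = 1.65·0.000125^(70/1000) = 0.8796
boil_factor = (1 − e^(−0.04·35))/4.15 = 0.1815
U = 0.8796 · 0.1815

0.1597


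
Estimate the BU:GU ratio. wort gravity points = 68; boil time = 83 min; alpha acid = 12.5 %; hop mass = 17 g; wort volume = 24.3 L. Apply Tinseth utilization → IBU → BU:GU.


U = 1.65·0.000125^(GP/1000)·(1−e^(−0.04t))/4.15;  IBU = (α/100)·m·U·1000/V;  BU:GU = IBU/GP
U = 1.65·0.000125^(68/1000)·(1−e^(−0.04·83))/4.15 = 0.2080
IBU = (12.5/100)·17·0.2080·1000/24.3 = 18.1881
BU:GU = 18.1881/68

0.2675


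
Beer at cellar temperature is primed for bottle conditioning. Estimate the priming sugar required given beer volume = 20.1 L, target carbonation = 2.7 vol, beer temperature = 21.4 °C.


residual = 14.695·(0.01821 + 0.09011·e^(−0.04·T));  sugar = (target − residual)·4.0·V
residual = 14.695·(0.01821 + 0.09011·e^(−0.04·21.4)) = 0.8302
sugar = (2.7 − 0.8302)·4.0·20.1

150.3336 g


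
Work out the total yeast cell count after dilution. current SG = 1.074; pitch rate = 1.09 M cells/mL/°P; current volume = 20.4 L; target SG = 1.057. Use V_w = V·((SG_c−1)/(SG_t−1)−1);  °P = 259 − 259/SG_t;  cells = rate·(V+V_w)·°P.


V_w = 20.4·((1.074−1)/(1.057−1)−1) = 6.0842
V_final = 20.4 + 6.0842 = 26.4842
°P = 259 − 259/1.057 = 13.9669
cells = 1.09·26.4842·13.9669

403.1932 billion cells


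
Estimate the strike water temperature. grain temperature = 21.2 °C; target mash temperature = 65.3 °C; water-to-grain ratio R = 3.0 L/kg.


T_strike = (0.41/R)·(T_mash − T_grain) + T_mash
T_strike = (0.41/3.0)·(65.3 − 21.2) + 65.3

71.3270 °C


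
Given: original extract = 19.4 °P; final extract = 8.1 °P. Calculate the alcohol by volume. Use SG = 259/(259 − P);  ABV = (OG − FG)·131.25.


OG = 259/(259 − 19.4) = 1.0810
FG = 259/(259 − 8.1) = 1.0323
ABV = (1.0810 − 1.0323)·131.25

6.3898 % ABV


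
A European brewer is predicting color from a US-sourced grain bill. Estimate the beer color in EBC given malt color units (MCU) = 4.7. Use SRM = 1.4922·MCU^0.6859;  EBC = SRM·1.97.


SRM = 1.4922·4.7^0.6859 = 4.3134
EBC = 4.3134·1.97

8.4974 EBC


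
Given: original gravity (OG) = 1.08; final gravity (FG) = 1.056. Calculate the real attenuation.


AA = (OG−FG)/(OG−1)·100;  RA = AA·0.8192
AA = (1.08 − 1.056)/(1.08 − 1)·100 = 30.0000
RA = 30.0000·0.8192

24.5760 %


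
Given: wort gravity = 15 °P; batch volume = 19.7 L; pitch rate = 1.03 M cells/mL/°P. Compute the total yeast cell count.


cells (billions) = rate · V_L · °P
cells = 1.03 · 19.7 · 15

304.3650 billion cells


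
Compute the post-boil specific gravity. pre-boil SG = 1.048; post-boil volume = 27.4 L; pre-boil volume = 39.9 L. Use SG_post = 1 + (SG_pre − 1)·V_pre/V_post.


pts_pre = (1.048 − 1)·1000 = 48.0000
pts_post = 48.0000·39.9/27.4 = 69.8978
SG_post = 1 + 69.8978/1000

1.0699


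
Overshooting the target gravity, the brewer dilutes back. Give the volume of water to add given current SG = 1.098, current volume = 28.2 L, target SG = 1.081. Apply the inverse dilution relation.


V_water = V·((SG_curr − 1)/(SG_target − 1) − 1)
V_water = 28.2·((1.098 − 1)/(1.081 − 1) − 1)

5.9185 L


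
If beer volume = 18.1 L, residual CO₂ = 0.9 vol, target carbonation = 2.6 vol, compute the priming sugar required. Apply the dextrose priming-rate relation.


sugar = (target − residual)·4.0·V
sugar = (2.6 − 0.9)·4.0·18.1

123.0800 g


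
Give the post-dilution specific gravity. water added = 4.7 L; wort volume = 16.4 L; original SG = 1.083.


SG_new = 1 + (SG_old − 1)·V_old/(V_old + V_water)
pts = (1.083 − 1)·1000·16.4/(16.4 + 4.7) = 64.5118
SG_new = 1 + 64.5118/1000

1.0645


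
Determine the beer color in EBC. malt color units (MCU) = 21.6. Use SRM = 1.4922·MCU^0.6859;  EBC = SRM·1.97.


SRM = 1.4922·21.6^0.6859 = 12.2780
EBC = 12.2780·1.97

24.1877 EBC


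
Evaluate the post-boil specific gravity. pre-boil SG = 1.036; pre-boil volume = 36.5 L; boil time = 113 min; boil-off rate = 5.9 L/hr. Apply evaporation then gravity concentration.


V_post = V_pre − rate·(t/60);  SG_post = 1 + (SG_pre−1)·V_pre/V_post
V_post = 36.5 − 5.9·(113/60) = 25.3883
SG_post = 1 + (1.036 − 1)·36.5/25.3883

1.0518


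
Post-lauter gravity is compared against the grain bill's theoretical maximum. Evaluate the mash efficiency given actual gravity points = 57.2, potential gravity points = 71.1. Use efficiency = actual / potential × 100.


efficiency = 57.2 / 71.1 × 100

80.4501 %


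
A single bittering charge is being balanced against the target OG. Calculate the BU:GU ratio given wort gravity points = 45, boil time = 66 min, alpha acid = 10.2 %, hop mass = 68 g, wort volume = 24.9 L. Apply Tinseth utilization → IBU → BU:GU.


U = 1.65·0.000125^(GP/1000)·(1−e^(−0.04t))/4.15;  IBU = (α/100)·m·U·1000/V;  BU:GU = IBU/GP
U = 1.65·0.000125^(45/1000)·(1−e^(−0.04·66))/4.15 = 0.2464
IBU = (10.2/100)·68·0.2464·1000/24.9 = 68.6362
BU:GU = 68.6362/45

1.5252


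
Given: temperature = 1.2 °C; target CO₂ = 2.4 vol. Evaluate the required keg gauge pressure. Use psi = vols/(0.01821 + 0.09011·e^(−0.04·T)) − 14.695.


psi = 2.4/(0.01821 + 0.09011·e^(−0.04·1.2)) − 14.695

8.3604 psi


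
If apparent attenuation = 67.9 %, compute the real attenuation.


RA = AA · 0.8192
RA = 67.9 · 0.8192

55.6237 %


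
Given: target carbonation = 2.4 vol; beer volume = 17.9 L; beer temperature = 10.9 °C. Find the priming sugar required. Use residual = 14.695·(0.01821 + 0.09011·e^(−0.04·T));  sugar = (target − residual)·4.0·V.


residual = 14.695·(0.01821 + 0.09011·e^(−0.04·10.9)) = 1.1238
sugar = (2.4 − 1.1238)·4.0·17.9

91.3741 g


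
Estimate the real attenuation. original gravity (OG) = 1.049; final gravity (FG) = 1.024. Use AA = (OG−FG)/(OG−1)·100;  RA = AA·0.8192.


AA = (1.049 − 1.024)/(1.049 − 1)·100 = 51.0204
RA = 51.0204·0.8192

41.7959 %


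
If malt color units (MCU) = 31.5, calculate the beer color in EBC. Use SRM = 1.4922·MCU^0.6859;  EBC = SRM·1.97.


SRM = 1.4922·31.5^0.6859 = 15.9044
EBC = 15.9044·1.97

31.3317 EBC


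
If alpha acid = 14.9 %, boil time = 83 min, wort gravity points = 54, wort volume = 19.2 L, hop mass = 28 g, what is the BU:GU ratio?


U = 1.65·0.000125^(GP/1000)·(1−e^(−0.04t))/4.15;  IBU = (α/100)·m·U·1000/V;  BU:GU = IBU/GP
U = 1.65·0.000125^(54/1000)·(1−e^(−0.04·83))/4.15 = 0.2359
IBU = (14.9/100)·28·0.2359·1000/19.2 = 51.2531
BU:GU = 51.2531/54

0.9491


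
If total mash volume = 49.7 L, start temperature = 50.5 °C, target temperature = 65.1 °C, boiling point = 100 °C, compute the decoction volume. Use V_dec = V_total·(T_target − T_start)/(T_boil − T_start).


V_dec = 49.7·(65.1 − 50.5)/(100 − 50.5)

14.6590 L


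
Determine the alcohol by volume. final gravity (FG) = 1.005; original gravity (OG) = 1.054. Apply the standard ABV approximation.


ABV = (OG − FG) · 131.25
ABV = (1.054 − 1.005) · 131.25

6.4313 % ABV


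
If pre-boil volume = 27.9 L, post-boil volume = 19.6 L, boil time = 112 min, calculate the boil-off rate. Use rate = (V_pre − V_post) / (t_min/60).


rate = (27.9 − 19.6) / (112/60)

4.4464 L/hr


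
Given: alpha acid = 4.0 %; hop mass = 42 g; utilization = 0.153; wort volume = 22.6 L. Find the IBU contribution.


IBU = (α/100)·mass·U·1000 / V
IBU = (4.0/100)·42·0.153·1000 / 22.6

11.3735 IBU


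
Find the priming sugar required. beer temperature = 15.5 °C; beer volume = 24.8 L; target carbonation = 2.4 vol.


residual = 14.695·(0.01821 + 0.09011·e^(−0.04·T));  sugar = (target − residual)·4.0·V
residual = 14.695·(0.01821 + 0.09011·e^(−0.04·15.5)) = 0.9799
sugar = (2.4 − 0.9799)·4.0·24.8

140.8715 g


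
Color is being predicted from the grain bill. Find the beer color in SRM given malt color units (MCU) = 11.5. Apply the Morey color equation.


SRM = 1.4922 · MCU^0.6859
SRM = 1.4922 · 11.5^0.6859

7.9682 SRM


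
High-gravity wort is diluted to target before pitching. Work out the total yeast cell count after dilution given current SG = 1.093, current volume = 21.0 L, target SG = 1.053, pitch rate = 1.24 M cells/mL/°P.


V_w = V·((SG_c−1)/(SG_t−1)−1);  °P = 259 − 259/SG_t;  cells = rate·(V+V_w)·°P
V_w = 21.0·((1.093−1)/(1.053−1)−1) = 15.8491
V_final = 21.0 + 15.8491 = 36.8491
°P = 259 − 259/1.053 = 13.0361
cells = 1.24·36.8491·13.0361

595.6557 billion cells


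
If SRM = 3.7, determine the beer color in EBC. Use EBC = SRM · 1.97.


EBC = 3.7 · 1.97

7.2890 EBC


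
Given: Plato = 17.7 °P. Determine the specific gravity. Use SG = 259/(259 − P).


SG = 259/(259 − 17.7)

1.0734


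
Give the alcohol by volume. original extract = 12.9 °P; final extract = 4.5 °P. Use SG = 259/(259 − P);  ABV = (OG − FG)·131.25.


OG = 259/(259 − 12.9) = 1.0524
FG = 259/(259 − 4.5) = 1.0177
ABV = (1.0524 − 1.0177)·131.25

4.5591 % ABV


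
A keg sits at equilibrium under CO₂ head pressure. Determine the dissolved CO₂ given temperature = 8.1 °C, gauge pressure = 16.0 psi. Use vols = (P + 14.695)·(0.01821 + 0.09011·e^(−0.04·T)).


vols = (16.0 + 14.695)·(0.01821 + 0.09011·e^(−0.04·8.1))

2.5594 volumes


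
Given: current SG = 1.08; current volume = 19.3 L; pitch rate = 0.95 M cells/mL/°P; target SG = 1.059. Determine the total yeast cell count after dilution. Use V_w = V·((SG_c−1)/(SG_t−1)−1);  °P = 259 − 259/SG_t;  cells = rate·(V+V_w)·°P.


V_w = 19.3·((1.08−1)/(1.059−1)−1) = 6.8695
V_final = 19.3 + 6.8695 = 26.1695
°P = 259 − 259/1.059 = 14.4297
cells = 0.95·26.1695·14.4297

358.7358 billion cells


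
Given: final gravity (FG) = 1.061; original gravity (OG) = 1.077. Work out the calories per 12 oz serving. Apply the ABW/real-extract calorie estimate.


ABW = (OG−FG)·131.25·0.79/FG;  °P = 259 − 259/SG (for OG→OE and FG→AE);  RE = 0.1808·OE + 0.8192·AE;  Cal = (6.9·ABW + 4·(RE−0.1))·FG·3.55
ABW = (1.077 − 1.061)·131.25·0.79/1.061 = 1.5636
OE = 259 − 259/1.077 = 18.5172 °P
AE = 259 − 259/1.061 = 14.8907 °P
RE = 0.1808·18.5172 + 0.8192·14.8907 = 15.5463 °P
Cal = (6.9·1.5636 + 4·(15.5463−0.1))·1.061·3.55

273.3549 kcal


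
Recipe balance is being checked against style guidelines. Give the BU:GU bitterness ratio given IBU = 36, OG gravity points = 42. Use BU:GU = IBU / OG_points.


BU:GU = 36 / 42

0.8571


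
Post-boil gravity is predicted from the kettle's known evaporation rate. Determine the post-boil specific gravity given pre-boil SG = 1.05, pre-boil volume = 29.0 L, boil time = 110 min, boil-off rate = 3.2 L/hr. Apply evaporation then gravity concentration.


V_post = V_pre − rate·(t/60);  SG_post = 1 + (SG_pre−1)·V_pre/V_post
V_post = 29.0 − 3.2·(110/60) = 23.1333
SG_post = 1 + (1.05 − 1)·29.0/23.1333

1.0627


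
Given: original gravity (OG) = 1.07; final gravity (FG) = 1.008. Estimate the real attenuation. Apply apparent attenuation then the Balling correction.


AA = (OG−FG)/(OG−1)·100;  RA = AA·0.8192
AA = (1.07 − 1.008)/(1.07 − 1)·100 = 88.5714
RA = 88.5714·0.8192

72.5577 %


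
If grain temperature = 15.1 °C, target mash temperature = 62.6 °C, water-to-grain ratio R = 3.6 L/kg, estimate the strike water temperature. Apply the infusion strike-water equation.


T_strike = (0.41/R)·(T_mash − T_grain) + T_mash
T_strike = (0.41/3.6)·(62.6 − 15.1) + 62.6

68.0097 °C


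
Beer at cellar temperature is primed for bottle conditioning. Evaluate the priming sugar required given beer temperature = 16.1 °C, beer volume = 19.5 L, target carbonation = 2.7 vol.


residual = 14.695·(0.01821 + 0.09011·e^(−0.04·T));  sugar = (target − residual)·4.0·V
residual = 14.695·(0.01821 + 0.09011·e^(−0.04·16.1)) = 0.9630
sugar = (2.7 − 0.9630)·4.0·19.5

135.4835 g


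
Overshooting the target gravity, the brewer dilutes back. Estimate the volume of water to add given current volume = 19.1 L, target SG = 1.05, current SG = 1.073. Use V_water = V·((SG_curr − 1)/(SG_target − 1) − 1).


V_water = 19.1·((1.073 − 1)/(1.05 − 1) − 1)

8.7860 L


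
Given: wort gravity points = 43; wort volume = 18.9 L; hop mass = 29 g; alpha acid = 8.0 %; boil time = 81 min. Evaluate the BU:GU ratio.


U = 1.65·0.000125^(GP/1000)·(1−e^(−0.04t))/4.15;  IBU = (α/100)·m·U·1000/V;  BU:GU = IBU/GP
U = 1.65·0.000125^(43/1000)·(1−e^(−0.04·81))/4.15 = 0.2596
IBU = (8.0/100)·29·0.2596·1000/18.9 = 31.8624
BU:GU = 31.8624/43

0.7410


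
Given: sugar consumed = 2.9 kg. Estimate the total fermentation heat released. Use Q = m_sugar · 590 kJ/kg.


Q = 2.9 · 590

1711.0000 kJ


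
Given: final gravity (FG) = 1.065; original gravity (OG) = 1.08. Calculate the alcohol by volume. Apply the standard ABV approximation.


ABV = (OG − FG) · 131.25
ABV = (1.08 − 1.065) · 131.25

1.9688 % ABV


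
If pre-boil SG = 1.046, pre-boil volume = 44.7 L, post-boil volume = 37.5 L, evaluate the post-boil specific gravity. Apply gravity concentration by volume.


SG_post = 1 + (SG_pre − 1)·V_pre/V_post
pts_pre = (1.046 − 1)·1000 = 46.0000
pts_post = 46.0000·44.7/37.5 = 54.8320
SG_post = 1 + 54.8320/1000

1.0548


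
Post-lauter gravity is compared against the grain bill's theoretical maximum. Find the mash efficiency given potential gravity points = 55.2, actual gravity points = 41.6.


efficiency = actual / potential × 100
efficiency = 41.6 / 55.2 × 100

75.3623 %


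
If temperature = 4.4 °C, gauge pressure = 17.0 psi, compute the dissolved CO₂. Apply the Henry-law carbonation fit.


vols = (P + 14.695)·(0.01821 + 0.09011·e^(−0.04·T))
vols = (17.0 + 14.695)·(0.01821 + 0.09011·e^(−0.04·4.4))

2.9723 volumes


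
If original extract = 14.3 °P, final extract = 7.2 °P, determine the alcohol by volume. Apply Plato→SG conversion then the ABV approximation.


SG = 259/(259 − P);  ABV = (OG − FG)·131.25
OG = 259/(259 − 14.3) = 1.0584
FG = 259/(259 − 7.2) = 1.0286
ABV = (1.0584 − 1.0286)·131.25

3.9171 % ABV


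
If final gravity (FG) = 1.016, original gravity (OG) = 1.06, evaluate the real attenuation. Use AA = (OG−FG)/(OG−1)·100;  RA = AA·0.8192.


AA = (1.06 − 1.016)/(1.06 − 1)·100 = 73.3333
RA = 73.3333·0.8192

60.0747 %


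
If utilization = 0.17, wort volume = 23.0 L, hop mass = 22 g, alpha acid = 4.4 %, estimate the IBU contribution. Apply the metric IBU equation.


IBU = (α/100)·mass·U·1000 / V
IBU = (4.4/100)·22·0.17·1000 / 23.0

7.1548 IBU


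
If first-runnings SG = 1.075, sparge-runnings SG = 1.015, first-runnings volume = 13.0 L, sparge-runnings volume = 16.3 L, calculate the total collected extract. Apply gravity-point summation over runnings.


total = Σ (SG_i − 1)·1000·V_i
first = (1.075 − 1)·1000·13.0 = 975.0000
sparge = (1.015 − 1)·1000·16.3 = 244.5000
total = 975.0000 + 244.5000

1219.5000 gravity·L


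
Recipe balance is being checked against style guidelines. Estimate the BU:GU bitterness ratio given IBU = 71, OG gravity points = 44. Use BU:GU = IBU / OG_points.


BU:GU = 71 / 44

1.6136


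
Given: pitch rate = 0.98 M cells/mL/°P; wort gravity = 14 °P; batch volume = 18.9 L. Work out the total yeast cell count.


cells (billions) = rate · V_L · °P
cells = 0.98 · 18.9 · 14

259.3080 billion cells


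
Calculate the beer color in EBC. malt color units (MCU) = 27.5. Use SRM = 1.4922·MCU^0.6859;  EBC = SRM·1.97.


SRM = 1.4922·27.5^0.6859 = 14.4899
EBC = 14.4899·1.97

28.5451 EBC


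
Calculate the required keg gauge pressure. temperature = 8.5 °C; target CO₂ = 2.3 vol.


psi = vols/(0.01821 + 0.09011·e^(−0.04·T)) − 14.695
psi = 2.3/(0.01821 + 0.09011·e^(−0.04·8.5)) − 14.695

13.2354 psi


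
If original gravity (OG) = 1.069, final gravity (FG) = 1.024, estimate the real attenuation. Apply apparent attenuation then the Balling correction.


AA = (OG−FG)/(OG−1)·100;  RA = AA·0.8192
AA = (1.069 − 1.024)/(1.069 − 1)·100 = 65.2174
RA = 65.2174·0.8192

53.4261 %


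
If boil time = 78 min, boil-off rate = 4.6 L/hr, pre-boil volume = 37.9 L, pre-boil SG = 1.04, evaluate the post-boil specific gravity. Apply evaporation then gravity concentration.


V_post = V_pre − rate·(t/60);  SG_post = 1 + (SG_pre−1)·V_pre/V_post
V_post = 37.9 − 4.6·(78/60) = 31.9200
SG_post = 1 + (1.04 − 1)·37.9/31.9200

1.0475


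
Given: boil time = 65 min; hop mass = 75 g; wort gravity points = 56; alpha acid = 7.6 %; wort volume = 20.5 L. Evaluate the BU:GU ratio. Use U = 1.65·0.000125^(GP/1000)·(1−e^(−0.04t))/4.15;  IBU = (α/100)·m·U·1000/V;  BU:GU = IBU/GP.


U = 1.65·0.000125^(56/1000)·(1−e^(−0.04·65))/4.15 = 0.2225
IBU = (7.6/100)·75·0.2225·1000/20.5 = 61.8681
BU:GU = 61.8681/56

1.1048


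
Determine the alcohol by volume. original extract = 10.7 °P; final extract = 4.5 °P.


SG = 259/(259 − P);  ABV = (OG − FG)·131.25
OG = 259/(259 − 10.7) = 1.0431
FG = 259/(259 − 4.5) = 1.0177
ABV = (1.0431 − 1.0177)·131.25

3.3352 % ABV


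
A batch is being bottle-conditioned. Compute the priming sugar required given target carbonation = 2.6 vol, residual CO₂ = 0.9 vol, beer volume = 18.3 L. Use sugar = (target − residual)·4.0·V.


sugar = (2.6 − 0.9)·4.0·18.3

124.4400 g


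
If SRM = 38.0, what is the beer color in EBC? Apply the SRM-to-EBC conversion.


EBC = SRM · 1.97
EBC = 38.0 · 1.97

74.8600 EBC


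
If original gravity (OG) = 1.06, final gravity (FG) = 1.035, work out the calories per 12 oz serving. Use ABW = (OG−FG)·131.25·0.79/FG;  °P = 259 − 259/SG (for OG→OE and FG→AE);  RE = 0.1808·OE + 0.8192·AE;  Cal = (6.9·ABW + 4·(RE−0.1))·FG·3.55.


ABW = (1.06 − 1.035)·131.25·0.79/1.035 = 2.5045
OE = 259 − 259/1.06 = 14.6604 °P
AE = 259 − 259/1.035 = 8.7585 °P
RE = 0.1808·14.6604 + 0.8192·8.7585 = 9.8255 °P
Cal = (6.9·2.5045 + 4·(9.8255−0.1))·1.035·3.55

206.4316 kcal


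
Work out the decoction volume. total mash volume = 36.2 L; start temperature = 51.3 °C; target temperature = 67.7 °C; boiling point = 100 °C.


V_dec = V_total·(T_target − T_start)/(T_boil − T_start)
V_dec = 36.2·(67.7 − 51.3)/(100 − 51.3)

12.1906 L


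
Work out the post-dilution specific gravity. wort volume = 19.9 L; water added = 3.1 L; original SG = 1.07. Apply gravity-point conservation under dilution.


SG_new = 1 + (SG_old − 1)·V_old/(V_old + V_water)
pts = (1.07 − 1)·1000·19.9/(19.9 + 3.1) = 60.5652
SG_new = 1 + 60.5652/1000

1.0606


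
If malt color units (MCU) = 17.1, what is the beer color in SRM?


SRM = 1.4922 · MCU^0.6859
SRM = 1.4922 · 17.1^0.6859

10.4602 SRM


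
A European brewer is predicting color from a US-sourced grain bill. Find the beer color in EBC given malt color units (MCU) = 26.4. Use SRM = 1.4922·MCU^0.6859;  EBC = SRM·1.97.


SRM = 1.4922·26.4^0.6859 = 14.0898
EBC = 14.0898·1.97

27.7569 EBC


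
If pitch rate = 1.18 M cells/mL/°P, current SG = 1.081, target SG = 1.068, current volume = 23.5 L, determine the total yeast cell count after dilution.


V_w = V·((SG_c−1)/(SG_t−1)−1);  °P = 259 − 259/SG_t;  cells = rate·(V+V_w)·°P
V_w = 23.5·((1.081−1)/(1.068−1)−1) = 4.4926
V_final = 23.5 + 4.4926 = 27.9926
°P = 259 − 259/1.068 = 16.4906
cells = 1.18·27.9926·16.4906

544.7076 billion cells


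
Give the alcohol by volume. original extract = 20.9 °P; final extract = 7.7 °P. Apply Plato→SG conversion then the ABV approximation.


SG = 259/(259 − P);  ABV = (OG − FG)·131.25
OG = 259/(259 − 20.9) = 1.0878
FG = 259/(259 − 7.7) = 1.0306
ABV = (1.0878 − 1.0306)·131.25

7.4993 % ABV


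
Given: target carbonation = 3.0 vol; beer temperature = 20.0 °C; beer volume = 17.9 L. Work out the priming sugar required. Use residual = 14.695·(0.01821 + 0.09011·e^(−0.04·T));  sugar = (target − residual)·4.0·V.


residual = 14.695·(0.01821 + 0.09011·e^(−0.04·20.0)) = 0.8626
sugar = (3.0 − 0.8626)·4.0·17.9

153.0391 g
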